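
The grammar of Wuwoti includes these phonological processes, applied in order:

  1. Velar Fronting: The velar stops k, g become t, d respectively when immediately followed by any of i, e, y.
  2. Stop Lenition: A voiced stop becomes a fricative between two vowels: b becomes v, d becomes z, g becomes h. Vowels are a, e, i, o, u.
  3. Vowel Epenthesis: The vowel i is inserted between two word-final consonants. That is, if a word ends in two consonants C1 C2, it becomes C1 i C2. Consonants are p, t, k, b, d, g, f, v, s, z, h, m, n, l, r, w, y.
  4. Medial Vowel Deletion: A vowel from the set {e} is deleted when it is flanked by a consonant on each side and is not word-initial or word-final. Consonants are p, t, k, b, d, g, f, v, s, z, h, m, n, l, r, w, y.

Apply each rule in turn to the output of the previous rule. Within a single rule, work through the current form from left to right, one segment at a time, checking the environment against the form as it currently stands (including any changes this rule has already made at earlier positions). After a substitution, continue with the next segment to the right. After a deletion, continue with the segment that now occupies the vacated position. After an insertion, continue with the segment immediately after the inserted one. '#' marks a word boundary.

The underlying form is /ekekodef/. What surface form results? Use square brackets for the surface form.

[etkozf]

1 Velar Fronting: [ekekodef] → [etekodef]
2 Stop Lenition: [etekodef] → [etekozef]
3 Vowel Epenthesis: no change — [etekozef]
4 Medial Vowel Deletion: [etekozef] → [etkozf]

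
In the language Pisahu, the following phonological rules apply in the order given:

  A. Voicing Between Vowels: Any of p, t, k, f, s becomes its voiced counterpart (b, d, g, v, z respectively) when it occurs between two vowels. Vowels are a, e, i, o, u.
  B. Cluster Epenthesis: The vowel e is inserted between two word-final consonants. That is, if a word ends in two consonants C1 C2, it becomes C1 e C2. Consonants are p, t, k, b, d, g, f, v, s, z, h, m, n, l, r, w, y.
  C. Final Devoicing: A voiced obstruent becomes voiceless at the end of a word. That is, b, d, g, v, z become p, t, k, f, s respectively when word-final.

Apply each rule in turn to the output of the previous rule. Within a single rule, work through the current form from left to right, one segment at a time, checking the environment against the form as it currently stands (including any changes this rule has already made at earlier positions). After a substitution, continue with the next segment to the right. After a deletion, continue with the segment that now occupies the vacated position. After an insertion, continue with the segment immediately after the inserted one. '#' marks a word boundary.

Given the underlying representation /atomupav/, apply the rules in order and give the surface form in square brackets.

[adomubaf]

A Voicing Between Vowels: [atomupav] → [adomubav]
B Cluster Epenthesis: no change — [adomubav]
C Final Devoicing: [adomubav] → [adomubaf]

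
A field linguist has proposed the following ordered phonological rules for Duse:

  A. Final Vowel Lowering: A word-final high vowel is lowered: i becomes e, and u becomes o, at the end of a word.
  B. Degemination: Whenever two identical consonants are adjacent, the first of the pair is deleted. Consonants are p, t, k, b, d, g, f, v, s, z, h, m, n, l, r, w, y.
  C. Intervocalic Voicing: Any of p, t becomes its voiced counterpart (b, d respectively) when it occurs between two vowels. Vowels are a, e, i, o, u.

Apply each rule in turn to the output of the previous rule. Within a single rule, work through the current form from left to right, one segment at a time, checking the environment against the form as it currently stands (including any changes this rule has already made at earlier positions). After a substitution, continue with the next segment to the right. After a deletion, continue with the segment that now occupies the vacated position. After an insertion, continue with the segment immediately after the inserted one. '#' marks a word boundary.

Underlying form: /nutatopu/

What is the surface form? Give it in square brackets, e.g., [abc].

A Final Vowel Lowering: [nutatopu] → [nutatopo]
B Degemination: no change — [nutatopo]
C Intervocalic Voicing: [nutatopo] → [nudadobo]

[nudadobo]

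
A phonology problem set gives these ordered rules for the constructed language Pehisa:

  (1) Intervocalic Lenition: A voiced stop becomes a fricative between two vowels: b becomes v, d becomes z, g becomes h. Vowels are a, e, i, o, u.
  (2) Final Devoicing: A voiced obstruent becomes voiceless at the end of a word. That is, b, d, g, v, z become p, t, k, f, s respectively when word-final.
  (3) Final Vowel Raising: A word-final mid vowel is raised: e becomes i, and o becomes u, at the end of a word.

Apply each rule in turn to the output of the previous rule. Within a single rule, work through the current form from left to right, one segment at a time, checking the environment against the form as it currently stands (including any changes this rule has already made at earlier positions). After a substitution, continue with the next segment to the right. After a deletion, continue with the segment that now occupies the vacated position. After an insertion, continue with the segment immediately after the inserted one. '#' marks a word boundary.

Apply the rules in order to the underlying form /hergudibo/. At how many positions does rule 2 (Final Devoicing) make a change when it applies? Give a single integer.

(1) Intervocalic Lenition: [hergudibo] → [herguzivo]
(2) Final Devoicing: no change — [herguzivo]
(3) Final Vowel Raising: [herguzivo] → [herguzivu]
Rule 2 changed 0 position(s).

0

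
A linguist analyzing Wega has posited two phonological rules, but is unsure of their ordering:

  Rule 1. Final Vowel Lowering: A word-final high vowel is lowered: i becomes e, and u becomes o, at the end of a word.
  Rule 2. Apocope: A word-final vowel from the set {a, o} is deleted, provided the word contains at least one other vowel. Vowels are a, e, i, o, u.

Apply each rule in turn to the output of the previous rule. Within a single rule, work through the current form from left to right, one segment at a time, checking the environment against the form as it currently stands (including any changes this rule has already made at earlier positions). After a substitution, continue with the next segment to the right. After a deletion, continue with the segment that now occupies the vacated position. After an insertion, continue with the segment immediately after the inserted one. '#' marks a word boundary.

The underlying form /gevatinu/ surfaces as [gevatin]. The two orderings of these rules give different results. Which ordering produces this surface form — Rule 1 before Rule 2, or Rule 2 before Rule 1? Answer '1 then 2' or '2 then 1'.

1 then 2

Order 1 then 2:
  1 Final Vowel Lowering: [gevatinu] → [gevatino]
  2 Apocope: [gevatino] → [gevatin]
  result: [gevatin]
Order 2 then 1:
  2 Apocope: no change — [gevatinu]
  1 Final Vowel Lowering: [gevatinu] → [gevatino]
  result: [gevatino]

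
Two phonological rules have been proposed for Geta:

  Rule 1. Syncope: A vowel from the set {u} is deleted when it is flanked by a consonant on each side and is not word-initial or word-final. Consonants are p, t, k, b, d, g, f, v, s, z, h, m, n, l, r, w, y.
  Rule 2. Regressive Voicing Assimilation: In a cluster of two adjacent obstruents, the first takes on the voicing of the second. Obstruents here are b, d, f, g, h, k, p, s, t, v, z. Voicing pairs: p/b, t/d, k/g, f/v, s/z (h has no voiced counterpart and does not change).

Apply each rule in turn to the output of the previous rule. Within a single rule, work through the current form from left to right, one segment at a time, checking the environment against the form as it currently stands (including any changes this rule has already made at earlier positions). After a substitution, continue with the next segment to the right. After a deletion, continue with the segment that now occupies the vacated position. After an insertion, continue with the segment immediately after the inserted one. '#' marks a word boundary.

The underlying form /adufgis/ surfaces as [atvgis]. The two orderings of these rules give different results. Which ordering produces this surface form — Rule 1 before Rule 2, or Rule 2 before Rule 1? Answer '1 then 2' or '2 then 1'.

Order 1 then 2:
  1 Syncope: [adufgis] → [adfgis]
  2 Regressive Voicing Assimilation: [adfgis] → [atvgis]
  result: [atvgis]
Order 2 then 1:
  2 Regressive Voicing Assimilation: [adufgis] → [aduvgis]
  1 Syncope: [aduvgis] → [advgis]
  result: [advgis]

1 then 2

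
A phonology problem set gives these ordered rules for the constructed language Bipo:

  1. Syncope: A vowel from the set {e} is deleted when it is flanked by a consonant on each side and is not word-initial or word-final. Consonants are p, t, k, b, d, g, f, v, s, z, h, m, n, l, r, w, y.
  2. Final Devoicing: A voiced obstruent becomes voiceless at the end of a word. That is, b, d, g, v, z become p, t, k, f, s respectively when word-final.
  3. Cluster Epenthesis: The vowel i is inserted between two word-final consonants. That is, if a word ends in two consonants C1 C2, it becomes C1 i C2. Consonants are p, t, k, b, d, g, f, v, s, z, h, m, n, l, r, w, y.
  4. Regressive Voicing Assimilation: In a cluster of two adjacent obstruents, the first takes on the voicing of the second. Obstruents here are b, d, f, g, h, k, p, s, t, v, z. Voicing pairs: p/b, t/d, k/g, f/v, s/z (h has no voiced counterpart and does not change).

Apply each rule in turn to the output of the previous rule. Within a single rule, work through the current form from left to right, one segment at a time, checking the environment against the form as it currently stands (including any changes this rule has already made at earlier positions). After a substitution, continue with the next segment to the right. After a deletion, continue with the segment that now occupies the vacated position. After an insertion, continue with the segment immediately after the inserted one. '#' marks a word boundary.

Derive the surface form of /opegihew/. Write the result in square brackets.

1 Syncope: [opegihew] → [opgihw]
2 Final Devoicing: no change — [opgihw]
3 Cluster Epenthesis: [opgihw] → [opgihiw]
4 Regressive Voicing Assimilation: [opgihiw] → [obgihiw]

[obgihiw]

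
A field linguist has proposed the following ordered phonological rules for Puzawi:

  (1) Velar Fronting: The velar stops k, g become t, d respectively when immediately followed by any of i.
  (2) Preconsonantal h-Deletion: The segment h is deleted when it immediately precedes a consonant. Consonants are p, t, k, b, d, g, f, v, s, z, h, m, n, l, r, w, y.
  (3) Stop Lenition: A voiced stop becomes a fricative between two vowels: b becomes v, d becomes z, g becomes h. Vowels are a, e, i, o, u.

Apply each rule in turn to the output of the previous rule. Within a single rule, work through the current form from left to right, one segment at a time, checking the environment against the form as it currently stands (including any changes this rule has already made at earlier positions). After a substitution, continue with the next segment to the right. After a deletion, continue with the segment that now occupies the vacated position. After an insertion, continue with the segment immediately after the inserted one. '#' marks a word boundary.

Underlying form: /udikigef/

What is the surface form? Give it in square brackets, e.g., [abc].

(1) Velar Fronting: [udikigef] → [uditigef]
(2) Preconsonantal h-Deletion: no change — [uditigef]
(3) Stop Lenition: [uditigef] → [uzitihef]

[uzitihef]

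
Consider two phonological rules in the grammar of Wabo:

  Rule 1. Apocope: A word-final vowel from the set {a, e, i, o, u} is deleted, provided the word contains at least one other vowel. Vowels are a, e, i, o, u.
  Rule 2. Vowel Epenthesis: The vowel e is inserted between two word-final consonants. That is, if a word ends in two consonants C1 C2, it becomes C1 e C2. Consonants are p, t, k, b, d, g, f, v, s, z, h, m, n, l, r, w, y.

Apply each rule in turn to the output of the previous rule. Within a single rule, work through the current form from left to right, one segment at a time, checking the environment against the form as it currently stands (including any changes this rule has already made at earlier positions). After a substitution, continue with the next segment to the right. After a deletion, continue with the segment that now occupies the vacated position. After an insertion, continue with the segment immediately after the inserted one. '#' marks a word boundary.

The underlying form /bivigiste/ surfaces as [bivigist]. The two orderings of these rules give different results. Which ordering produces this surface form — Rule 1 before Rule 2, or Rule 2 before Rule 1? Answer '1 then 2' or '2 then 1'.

Order 1 then 2:
  1 Apocope: [bivigiste] → [bivigist]
  2 Vowel Epenthesis: [bivigist] → [bivigiset]
  result: [bivigiset]
Order 2 then 1:
  2 Vowel Epenthesis: no change — [bivigiste]
  1 Apocope: [bivigiste] → [bivigist]
  result: [bivigist]

2 then 1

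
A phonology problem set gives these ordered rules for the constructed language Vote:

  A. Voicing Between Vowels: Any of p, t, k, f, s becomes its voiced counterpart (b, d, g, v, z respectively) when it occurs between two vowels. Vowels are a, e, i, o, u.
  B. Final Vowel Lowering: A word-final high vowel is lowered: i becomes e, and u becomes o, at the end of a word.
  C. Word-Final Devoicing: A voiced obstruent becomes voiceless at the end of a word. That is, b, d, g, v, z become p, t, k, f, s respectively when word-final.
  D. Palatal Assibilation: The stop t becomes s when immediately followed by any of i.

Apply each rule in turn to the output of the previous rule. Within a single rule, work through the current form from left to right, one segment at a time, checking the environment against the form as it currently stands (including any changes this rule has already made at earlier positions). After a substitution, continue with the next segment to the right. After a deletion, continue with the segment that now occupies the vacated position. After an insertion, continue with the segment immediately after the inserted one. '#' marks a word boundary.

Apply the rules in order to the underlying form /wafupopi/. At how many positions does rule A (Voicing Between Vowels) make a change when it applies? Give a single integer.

A Voicing Between Vowels: [wafupopi] → [wavubobi]
B Final Vowel Lowering: [wavubobi] → [wavubobe]
C Word-Final Devoicing: no change — [wavubobe]
D Palatal Assibilation: no change — [wavubobe]
Rule A changed 3 position(s).

3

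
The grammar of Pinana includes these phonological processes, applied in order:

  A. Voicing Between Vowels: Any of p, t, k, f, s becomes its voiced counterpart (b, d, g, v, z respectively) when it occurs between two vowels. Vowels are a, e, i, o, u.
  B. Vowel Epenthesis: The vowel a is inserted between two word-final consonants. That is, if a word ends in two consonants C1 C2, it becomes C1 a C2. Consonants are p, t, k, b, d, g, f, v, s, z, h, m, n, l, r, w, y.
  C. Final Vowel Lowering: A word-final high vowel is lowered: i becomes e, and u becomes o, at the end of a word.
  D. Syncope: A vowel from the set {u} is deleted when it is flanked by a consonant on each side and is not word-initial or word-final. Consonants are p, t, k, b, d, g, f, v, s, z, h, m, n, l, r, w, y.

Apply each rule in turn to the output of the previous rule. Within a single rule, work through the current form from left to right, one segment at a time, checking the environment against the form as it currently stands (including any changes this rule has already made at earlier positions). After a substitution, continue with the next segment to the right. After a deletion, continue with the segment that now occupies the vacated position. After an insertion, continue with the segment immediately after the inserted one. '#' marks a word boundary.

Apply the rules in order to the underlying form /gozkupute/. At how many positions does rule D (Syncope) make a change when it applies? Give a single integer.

A Voicing Between Vowels: [gozkupute] → [gozkubude]
B Vowel Epenthesis: no change — [gozkubude]
C Final Vowel Lowering: no change — [gozkubude]
D Syncope: [gozkubude] → [gozkbde]
Rule D changed 2 position(s).

2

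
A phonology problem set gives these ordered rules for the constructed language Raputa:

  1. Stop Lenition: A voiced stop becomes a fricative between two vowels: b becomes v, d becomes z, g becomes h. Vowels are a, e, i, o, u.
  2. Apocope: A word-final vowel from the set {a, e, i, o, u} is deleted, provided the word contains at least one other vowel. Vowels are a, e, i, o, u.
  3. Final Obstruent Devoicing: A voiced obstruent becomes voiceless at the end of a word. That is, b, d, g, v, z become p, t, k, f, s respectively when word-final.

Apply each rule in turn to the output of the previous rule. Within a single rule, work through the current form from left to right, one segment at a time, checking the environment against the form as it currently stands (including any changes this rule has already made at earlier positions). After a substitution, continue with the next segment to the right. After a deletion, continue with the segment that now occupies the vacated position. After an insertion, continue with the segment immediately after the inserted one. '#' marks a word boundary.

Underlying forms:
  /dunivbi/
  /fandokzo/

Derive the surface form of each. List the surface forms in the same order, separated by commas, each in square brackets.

[dunivp], [fandoks]

/dunivbi/:
  1 Stop Lenition: no change — [dunivbi]
  2 Apocope: [dunivbi] → [dunivb]
  3 Final Obstruent Devoicing: [dunivb] → [dunivp]
/fandokzo/:
  1 Stop Lenition: no change — [fandokzo]
  2 Apocope: [fandokzo] → [fandokz]
  3 Final Obstruent Devoicing: [fandokz] → [fandoks]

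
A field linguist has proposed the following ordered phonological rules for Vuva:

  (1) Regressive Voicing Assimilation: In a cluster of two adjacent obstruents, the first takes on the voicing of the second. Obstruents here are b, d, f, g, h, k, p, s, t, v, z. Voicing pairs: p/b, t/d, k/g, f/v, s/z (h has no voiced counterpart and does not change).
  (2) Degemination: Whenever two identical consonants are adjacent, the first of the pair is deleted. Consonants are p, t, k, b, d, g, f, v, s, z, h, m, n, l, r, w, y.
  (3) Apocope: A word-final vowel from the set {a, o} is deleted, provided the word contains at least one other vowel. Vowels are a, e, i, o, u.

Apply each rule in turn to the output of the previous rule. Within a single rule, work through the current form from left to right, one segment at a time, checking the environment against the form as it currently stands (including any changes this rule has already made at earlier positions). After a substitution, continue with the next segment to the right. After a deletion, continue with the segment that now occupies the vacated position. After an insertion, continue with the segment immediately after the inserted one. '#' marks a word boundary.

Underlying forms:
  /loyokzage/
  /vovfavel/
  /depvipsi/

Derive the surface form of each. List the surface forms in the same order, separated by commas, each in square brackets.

/loyokzage/:
  (1) Regressive Voicing Assimilation: [loyokzage] → [loyogzage]
  (2) Degemination: no change — [loyogzage]
  (3) Apocope: no change — [loyogzage]
/vovfavel/:
  (1) Regressive Voicing Assimilation: [vovfavel] → [voffavel]
  (2) Degemination: [voffavel] → [vofavel]
  (3) Apocope: no change — [vofavel]
/depvipsi/:
  (1) Regressive Voicing Assimilation: [depvipsi] → [debvipsi]
  (2) Degemination: no change — [debvipsi]
  (3) Apocope: no change — [debvipsi]

[loyogzage], [vofavel], [debvipsi]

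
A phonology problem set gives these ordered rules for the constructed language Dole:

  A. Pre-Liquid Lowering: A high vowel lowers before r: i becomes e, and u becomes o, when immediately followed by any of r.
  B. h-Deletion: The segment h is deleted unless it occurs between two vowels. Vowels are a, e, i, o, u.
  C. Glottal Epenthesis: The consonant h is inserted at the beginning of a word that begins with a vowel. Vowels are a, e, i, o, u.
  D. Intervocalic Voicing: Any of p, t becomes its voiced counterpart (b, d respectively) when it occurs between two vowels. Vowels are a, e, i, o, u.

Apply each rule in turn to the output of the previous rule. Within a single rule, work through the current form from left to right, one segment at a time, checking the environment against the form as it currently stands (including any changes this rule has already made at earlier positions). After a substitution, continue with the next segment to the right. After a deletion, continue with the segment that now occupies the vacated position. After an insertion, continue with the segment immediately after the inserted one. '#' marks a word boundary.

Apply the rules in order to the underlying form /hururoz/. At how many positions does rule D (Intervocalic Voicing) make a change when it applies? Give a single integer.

A Pre-Liquid Lowering: [hururoz] → [hororoz]
B h-Deletion: [hororoz] → [ororoz]
C Glottal Epenthesis: [ororoz] → [hororoz]
D Intervocalic Voicing: no change — [hororoz]
Rule D changed 0 position(s).

0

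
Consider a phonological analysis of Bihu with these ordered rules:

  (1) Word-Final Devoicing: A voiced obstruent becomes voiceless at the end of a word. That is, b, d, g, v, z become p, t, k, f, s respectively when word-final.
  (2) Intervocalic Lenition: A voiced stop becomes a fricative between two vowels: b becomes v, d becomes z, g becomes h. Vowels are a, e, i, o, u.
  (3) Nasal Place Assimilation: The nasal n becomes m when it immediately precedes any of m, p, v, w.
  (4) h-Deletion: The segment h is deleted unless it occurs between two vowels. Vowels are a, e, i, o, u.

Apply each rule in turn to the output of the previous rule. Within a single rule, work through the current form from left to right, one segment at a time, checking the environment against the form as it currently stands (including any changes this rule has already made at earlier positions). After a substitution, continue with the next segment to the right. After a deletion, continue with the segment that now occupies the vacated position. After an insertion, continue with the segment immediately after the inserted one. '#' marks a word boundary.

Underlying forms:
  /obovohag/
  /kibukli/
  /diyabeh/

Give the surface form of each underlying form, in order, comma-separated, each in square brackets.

/obovohag/:
  (1) Word-Final Devoicing: [obovohag] → [obovohak]
  (2) Intervocalic Lenition: [obovohak] → [ovovohak]
  (3) Nasal Place Assimilation: no change — [ovovohak]
  (4) h-Deletion: no change — [ovovohak]
/kibukli/:
  (1) Word-Final Devoicing: no change — [kibukli]
  (2) Intervocalic Lenition: [kibukli] → [kivukli]
  (3) Nasal Place Assimilation: no change — [kivukli]
  (4) h-Deletion: no change — [kivukli]
/diyabeh/:
  (1) Word-Final Devoicing: no change — [diyabeh]
  (2) Intervocalic Lenition: [diyabeh] → [diyaveh]
  (3) Nasal Place Assimilation: no change — [diyaveh]
  (4) h-Deletion: [diyaveh] → [diyave]

[ovovohak], [kivukli], [diyave]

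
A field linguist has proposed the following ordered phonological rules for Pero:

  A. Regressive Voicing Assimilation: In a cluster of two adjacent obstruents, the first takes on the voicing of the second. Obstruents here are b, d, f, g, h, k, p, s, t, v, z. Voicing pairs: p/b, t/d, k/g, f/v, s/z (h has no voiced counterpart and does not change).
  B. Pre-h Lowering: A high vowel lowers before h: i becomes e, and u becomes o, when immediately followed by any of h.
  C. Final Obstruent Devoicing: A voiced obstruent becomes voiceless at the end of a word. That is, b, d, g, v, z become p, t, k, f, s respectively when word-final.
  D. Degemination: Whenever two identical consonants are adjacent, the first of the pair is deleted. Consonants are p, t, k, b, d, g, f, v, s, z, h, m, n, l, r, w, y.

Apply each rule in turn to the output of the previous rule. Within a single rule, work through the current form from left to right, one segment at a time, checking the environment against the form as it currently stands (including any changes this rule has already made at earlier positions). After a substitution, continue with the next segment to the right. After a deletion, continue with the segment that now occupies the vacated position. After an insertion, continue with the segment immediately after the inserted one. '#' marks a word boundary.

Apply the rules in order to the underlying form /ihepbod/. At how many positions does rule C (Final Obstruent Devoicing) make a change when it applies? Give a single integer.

1

A Regressive Voicing Assimilation: [ihepbod] → [ihebbod]
B Pre-h Lowering: [ihebbod] → [ehebbod]
C Final Obstruent Devoicing: [ehebbod] → [ehebbot]
D Degemination: [ehebbot] → [ehebot]
Rule C changed 1 position(s).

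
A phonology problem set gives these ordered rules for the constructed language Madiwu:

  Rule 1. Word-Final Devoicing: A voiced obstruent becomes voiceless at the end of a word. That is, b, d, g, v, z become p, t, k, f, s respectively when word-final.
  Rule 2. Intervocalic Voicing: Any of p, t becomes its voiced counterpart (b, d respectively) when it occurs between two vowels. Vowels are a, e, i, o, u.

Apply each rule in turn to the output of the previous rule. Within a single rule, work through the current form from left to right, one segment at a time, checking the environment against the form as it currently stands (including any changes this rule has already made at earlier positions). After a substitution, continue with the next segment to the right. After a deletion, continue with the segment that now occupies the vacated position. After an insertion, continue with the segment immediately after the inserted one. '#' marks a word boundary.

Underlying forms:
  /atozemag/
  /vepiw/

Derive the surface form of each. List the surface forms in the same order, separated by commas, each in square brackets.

[adozemak], [vebiw]

/atozemag/:
  Rule 1 Word-Final Devoicing: [atozemag] → [atozemak]
  Rule 2 Intervocalic Voicing: [atozemak] → [adozemak]
/vepiw/:
  Rule 1 Word-Final Devoicing: no change — [vepiw]
  Rule 2 Intervocalic Voicing: [vepiw] → [vebiw]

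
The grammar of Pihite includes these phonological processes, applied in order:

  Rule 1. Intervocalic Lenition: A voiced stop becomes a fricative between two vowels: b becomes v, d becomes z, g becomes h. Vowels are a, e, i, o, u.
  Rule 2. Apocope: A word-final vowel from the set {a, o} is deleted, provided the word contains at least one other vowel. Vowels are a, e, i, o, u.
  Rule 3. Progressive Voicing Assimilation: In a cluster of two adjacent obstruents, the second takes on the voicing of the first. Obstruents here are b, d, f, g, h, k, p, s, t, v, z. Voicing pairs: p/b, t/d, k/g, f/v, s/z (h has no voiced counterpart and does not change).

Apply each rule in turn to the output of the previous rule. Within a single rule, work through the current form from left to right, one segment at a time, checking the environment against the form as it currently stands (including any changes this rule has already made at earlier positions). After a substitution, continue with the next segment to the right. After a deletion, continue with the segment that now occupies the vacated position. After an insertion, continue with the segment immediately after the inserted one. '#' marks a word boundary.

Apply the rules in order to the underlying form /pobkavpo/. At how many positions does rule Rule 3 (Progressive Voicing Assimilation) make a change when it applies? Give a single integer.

2

Rule 1 Intervocalic Lenition: no change — [pobkavpo]
Rule 2 Apocope: [pobkavpo] → [pobkavp]
Rule 3 Progressive Voicing Assimilation: [pobkavp] → [pobgavb]
Rule Rule 3 changed 2 position(s).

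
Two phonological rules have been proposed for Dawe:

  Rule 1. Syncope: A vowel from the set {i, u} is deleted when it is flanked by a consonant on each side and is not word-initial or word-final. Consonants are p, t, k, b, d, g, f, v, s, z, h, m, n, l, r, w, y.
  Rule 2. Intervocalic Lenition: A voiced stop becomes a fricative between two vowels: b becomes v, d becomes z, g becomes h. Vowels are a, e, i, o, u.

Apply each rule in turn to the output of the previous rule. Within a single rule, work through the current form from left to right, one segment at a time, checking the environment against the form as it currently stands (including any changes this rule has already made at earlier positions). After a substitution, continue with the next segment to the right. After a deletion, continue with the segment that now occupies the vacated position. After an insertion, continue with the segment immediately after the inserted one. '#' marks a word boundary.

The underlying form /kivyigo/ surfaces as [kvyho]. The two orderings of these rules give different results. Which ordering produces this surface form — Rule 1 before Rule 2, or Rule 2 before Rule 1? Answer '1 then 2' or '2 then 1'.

2 then 1

Order 1 then 2:
  1 Syncope: [kivyigo] → [kvygo]
  2 Intervocalic Lenition: no change — [kvygo]
  result: [kvygo]
Order 2 then 1:
  2 Intervocalic Lenition: [kivyigo] → [kivyiho]
  1 Syncope: [kivyiho] → [kvyho]
  result: [kvyho]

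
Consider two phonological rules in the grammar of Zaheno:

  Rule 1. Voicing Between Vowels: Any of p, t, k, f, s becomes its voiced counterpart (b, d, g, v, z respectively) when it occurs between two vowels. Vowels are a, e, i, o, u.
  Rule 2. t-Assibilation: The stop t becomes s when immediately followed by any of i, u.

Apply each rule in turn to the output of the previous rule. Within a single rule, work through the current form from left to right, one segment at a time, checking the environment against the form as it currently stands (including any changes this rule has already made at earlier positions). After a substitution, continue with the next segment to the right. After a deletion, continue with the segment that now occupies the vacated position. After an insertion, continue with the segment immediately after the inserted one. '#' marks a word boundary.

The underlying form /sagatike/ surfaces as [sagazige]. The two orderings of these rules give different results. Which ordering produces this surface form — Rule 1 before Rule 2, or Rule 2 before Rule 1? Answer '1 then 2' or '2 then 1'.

2 then 1

Order 1 then 2:
  1 Voicing Between Vowels: [sagatike] → [sagadige]
  2 t-Assibilation: no change — [sagadige]
  result: [sagadige]
Order 2 then 1:
  2 t-Assibilation: [sagatike] → [sagasike]
  1 Voicing Between Vowels: [sagasike] → [sagazige]
  result: [sagazige]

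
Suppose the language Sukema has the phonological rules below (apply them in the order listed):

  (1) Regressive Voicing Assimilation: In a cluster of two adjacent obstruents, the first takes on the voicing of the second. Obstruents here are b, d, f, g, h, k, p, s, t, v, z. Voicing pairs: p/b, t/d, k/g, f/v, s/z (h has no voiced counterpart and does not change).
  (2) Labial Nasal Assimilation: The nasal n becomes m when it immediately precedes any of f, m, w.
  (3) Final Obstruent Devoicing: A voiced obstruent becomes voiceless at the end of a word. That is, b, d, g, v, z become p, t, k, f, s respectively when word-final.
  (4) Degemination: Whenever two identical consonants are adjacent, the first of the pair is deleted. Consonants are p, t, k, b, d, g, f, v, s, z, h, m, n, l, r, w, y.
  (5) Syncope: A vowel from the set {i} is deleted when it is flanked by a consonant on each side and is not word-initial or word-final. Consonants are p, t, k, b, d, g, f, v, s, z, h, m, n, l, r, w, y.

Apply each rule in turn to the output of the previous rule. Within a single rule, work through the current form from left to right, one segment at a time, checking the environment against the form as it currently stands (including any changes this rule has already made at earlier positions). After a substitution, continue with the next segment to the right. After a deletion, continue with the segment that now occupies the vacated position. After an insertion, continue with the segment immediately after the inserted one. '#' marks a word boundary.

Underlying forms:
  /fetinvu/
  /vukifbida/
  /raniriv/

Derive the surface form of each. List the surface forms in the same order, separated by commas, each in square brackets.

/fetinvu/:
  (1) Regressive Voicing Assimilation: no change — [fetinvu]
  (2) Labial Nasal Assimilation: no change — [fetinvu]
  (3) Final Obstruent Devoicing: no change — [fetinvu]
  (4) Degemination: no change — [fetinvu]
  (5) Syncope: [fetinvu] → [fetnvu]
/vukifbida/:
  (1) Regressive Voicing Assimilation: [vukifbida] → [vukivbida]
  (2) Labial Nasal Assimilation: no change — [vukivbida]
  (3) Final Obstruent Devoicing: no change — [vukivbida]
  (4) Degemination: no change — [vukivbida]
  (5) Syncope: [vukivbida] → [vukvbda]
/raniriv/:
  (1) Regressive Voicing Assimilation: no change — [raniriv]
  (2) Labial Nasal Assimilation: no change — [raniriv]
  (3) Final Obstruent Devoicing: [raniriv] → [ranirif]
  (4) Degemination: no change — [ranirif]
  (5) Syncope: [ranirif] → [ranrf]

[fetnvu], [vukvbda], [ranrf]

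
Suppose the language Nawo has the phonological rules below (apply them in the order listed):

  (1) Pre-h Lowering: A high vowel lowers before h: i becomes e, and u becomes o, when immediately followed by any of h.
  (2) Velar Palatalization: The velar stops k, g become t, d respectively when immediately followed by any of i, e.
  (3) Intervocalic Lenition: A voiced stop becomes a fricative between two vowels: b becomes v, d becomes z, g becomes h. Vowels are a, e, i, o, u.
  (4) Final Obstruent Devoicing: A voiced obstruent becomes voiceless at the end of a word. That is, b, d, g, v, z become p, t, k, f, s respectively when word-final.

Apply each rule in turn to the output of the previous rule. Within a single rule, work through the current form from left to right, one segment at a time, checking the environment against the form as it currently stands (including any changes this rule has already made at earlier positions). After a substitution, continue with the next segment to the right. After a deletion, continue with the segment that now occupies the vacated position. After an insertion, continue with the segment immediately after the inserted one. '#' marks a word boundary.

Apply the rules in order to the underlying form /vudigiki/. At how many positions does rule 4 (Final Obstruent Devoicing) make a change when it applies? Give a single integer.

0

(1) Pre-h Lowering: no change — [vudigiki]
(2) Velar Palatalization: [vudigiki] → [vudiditi]
(3) Intervocalic Lenition: [vudiditi] → [vuziziti]
(4) Final Obstruent Devoicing: no change — [vuziziti]
Rule 4 changed 0 position(s).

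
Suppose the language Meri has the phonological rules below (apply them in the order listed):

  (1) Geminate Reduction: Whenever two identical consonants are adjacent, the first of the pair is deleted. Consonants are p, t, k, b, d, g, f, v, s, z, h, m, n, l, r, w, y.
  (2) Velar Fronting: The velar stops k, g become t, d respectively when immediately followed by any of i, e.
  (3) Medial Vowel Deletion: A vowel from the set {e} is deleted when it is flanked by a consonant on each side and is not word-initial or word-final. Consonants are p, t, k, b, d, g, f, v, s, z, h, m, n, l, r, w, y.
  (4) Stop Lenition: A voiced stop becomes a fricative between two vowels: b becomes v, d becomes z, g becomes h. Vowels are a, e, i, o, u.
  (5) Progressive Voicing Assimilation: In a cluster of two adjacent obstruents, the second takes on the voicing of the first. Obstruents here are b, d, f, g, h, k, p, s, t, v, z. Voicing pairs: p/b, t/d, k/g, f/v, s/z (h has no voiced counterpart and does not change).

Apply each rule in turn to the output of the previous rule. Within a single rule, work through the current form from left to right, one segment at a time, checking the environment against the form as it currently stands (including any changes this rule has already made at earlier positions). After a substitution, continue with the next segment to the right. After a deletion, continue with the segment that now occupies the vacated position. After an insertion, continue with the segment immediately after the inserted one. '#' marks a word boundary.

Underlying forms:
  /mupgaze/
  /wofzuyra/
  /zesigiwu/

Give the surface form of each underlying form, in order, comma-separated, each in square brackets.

/mupgaze/:
  (1) Geminate Reduction: no change — [mupgaze]
  (2) Velar Fronting: no change — [mupgaze]
  (3) Medial Vowel Deletion: no change — [mupgaze]
  (4) Stop Lenition: no change — [mupgaze]
  (5) Progressive Voicing Assimilation: [mupgaze] → [mupkaze]
/wofzuyra/:
  (1) Geminate Reduction: no change — [wofzuyra]
  (2) Velar Fronting: no change — [wofzuyra]
  (3) Medial Vowel Deletion: no change — [wofzuyra]
  (4) Stop Lenition: no change — [wofzuyra]
  (5) Progressive Voicing Assimilation: [wofzuyra] → [wofsuyra]
/zesigiwu/:
  (1) Geminate Reduction: no change — [zesigiwu]
  (2) Velar Fronting: [zesigiwu] → [zesidiwu]
  (3) Medial Vowel Deletion: [zesidiwu] → [zsidiwu]
  (4) Stop Lenition: [zsidiwu] → [zsiziwu]
  (5) Progressive Voicing Assimilation: [zsiziwu] → [zziziwu]

[mupkaze], [wofsuyra], [zziziwu]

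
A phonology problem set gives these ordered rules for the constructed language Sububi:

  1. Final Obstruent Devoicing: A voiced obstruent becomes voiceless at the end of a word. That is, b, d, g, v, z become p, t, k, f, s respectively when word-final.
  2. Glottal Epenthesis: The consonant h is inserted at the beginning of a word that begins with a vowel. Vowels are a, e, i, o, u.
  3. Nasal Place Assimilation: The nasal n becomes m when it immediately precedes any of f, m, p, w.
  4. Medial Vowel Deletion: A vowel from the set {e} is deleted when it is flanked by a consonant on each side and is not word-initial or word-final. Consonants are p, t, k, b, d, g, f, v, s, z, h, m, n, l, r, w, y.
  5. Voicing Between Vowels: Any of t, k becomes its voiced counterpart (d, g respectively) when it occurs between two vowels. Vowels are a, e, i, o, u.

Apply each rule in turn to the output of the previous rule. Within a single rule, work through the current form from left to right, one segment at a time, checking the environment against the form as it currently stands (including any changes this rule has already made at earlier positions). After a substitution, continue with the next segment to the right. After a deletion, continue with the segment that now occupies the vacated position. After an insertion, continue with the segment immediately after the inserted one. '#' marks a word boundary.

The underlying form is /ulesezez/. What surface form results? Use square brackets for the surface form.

[hulszs]

1 Final Obstruent Devoicing: [ulesezez] → [ulesezes]
2 Glottal Epenthesis: [ulesezes] → [hulesezes]
3 Nasal Place Assimilation: no change — [hulesezes]
4 Medial Vowel Deletion: [hulesezes] → [hulszs]
5 Voicing Between Vowels: no change — [hulszs]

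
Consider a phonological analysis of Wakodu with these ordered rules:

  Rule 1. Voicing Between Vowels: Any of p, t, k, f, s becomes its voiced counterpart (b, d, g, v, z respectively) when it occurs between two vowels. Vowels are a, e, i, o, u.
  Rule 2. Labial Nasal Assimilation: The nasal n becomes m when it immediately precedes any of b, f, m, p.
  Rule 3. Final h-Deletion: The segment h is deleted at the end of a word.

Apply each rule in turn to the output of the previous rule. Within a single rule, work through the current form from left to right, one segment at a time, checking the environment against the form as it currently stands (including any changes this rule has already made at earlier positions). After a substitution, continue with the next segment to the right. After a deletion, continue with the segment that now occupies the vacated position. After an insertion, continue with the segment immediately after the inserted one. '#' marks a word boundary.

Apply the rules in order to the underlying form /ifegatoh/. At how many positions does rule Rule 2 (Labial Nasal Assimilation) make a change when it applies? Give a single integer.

0

Rule 1 Voicing Between Vowels: [ifegatoh] → [ivegadoh]
Rule 2 Labial Nasal Assimilation: no change — [ivegadoh]
Rule 3 Final h-Deletion: [ivegadoh] → [ivegado]
Rule Rule 2 changed 0 position(s).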